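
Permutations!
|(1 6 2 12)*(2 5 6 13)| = 4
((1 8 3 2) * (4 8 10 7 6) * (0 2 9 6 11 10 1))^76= ((0 2)(3 9 6 4 8)(7 11 10))^76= (3 9 6 4 8)(7 11 10)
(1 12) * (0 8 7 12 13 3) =(0 8 7 12 1 13 3) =[8, 13, 2, 0, 4, 5, 6, 12, 7, 9, 10, 11, 1, 3]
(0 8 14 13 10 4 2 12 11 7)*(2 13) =(0 8 14 2 12 11 7)(4 13 10) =[8, 1, 12, 3, 13, 5, 6, 0, 14, 9, 4, 7, 11, 10, 2]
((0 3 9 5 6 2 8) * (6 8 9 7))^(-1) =((0 3 7 6 2 9 5 8))^(-1) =(0 8 5 9 2 6 7 3)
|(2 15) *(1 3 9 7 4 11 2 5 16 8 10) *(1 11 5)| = 12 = |(1 3 9 7 4 5 16 8 10 11 2 15)|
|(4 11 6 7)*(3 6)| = 5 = |(3 6 7 4 11)|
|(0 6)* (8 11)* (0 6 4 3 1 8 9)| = 7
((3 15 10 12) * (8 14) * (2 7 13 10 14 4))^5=((2 7 13 10 12 3 15 14 8 4))^5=(2 3)(4 12)(7 15)(8 10)(13 14)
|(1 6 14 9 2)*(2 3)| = 6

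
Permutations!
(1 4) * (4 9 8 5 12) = [0, 9, 2, 3, 1, 12, 6, 7, 5, 8, 10, 11, 4] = (1 9 8 5 12 4)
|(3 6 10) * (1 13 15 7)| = 12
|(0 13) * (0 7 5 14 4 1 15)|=8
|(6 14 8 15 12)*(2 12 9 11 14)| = 15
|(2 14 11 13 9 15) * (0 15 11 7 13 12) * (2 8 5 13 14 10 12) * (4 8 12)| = |(0 15 12)(2 10 4 8 5 13 9 11)(7 14)| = 24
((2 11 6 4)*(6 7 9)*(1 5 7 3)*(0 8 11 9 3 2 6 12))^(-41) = (0 8 11 2 9 12)(1 3 7 5)(4 6)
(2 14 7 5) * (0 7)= [7, 1, 14, 3, 4, 2, 6, 5, 8, 9, 10, 11, 12, 13, 0]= (0 7 5 2 14)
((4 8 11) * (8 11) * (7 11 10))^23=(4 11 7 10)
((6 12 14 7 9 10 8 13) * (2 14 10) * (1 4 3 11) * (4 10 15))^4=(1 6 3 8 15)(4 10 12 11 13)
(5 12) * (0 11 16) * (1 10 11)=(0 1 10 11 16)(5 12)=[1, 10, 2, 3, 4, 12, 6, 7, 8, 9, 11, 16, 5, 13, 14, 15, 0]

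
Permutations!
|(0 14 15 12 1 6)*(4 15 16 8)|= 9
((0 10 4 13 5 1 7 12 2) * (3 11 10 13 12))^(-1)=((0 13 5 1 7 3 11 10 4 12 2))^(-1)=(0 2 12 4 10 11 3 7 1 5 13)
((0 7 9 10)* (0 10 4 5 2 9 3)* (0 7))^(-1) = (10)(2 5 4 9)(3 7) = ((10)(2 9 4 5)(3 7))^(-1)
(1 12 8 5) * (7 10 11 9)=(1 12 8 5)(7 10 11 9)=[0, 12, 2, 3, 4, 1, 6, 10, 5, 7, 11, 9, 8]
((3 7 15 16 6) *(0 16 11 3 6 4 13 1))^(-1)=(0 1 13 4 16)(3 11 15 7)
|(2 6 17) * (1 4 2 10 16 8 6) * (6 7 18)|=|(1 4 2)(6 17 10 16 8 7 18)|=21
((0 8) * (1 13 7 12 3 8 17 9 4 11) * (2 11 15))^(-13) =((0 17 9 4 15 2 11 1 13 7 12 3 8))^(-13) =(17)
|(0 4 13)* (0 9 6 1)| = 6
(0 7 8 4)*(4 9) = [7, 1, 2, 3, 0, 5, 6, 8, 9, 4] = (0 7 8 9 4)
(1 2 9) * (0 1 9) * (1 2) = (9)(0 2) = [2, 1, 0, 3, 4, 5, 6, 7, 8, 9]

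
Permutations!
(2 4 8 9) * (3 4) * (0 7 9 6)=(0 7 9 2 3 4 8 6)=[7, 1, 3, 4, 8, 5, 0, 9, 6, 2]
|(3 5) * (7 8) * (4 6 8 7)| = 6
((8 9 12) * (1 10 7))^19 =((1 10 7)(8 9 12))^19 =(1 10 7)(8 9 12)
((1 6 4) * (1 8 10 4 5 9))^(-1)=(1 9 5 6)(4 10 8)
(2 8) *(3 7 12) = (2 8)(3 7 12) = [0, 1, 8, 7, 4, 5, 6, 12, 2, 9, 10, 11, 3]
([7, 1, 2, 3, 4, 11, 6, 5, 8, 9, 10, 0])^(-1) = [11, 1, 2, 3, 4, 7, 6, 0, 8, 9, 10, 5]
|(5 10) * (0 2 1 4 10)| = 6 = |(0 2 1 4 10 5)|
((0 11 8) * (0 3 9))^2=(0 8 9 11 3)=((0 11 8 3 9))^2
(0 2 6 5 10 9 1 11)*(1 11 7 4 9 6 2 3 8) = (0 3 8 1 7 4 9 11)(5 10 6) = [3, 7, 2, 8, 9, 10, 5, 4, 1, 11, 6, 0]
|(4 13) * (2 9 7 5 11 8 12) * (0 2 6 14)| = 10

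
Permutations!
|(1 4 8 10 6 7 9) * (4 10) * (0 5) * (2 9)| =|(0 5)(1 10 6 7 2 9)(4 8)| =6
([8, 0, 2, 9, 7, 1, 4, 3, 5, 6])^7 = (0 1 5 8)(3 6 7 9 4)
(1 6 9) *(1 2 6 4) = (1 4)(2 6 9) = [0, 4, 6, 3, 1, 5, 9, 7, 8, 2]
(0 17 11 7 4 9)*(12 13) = [17, 1, 2, 3, 9, 5, 6, 4, 8, 0, 10, 7, 13, 12, 14, 15, 16, 11] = (0 17 11 7 4 9)(12 13)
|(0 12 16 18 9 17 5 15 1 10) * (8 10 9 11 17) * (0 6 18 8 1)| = 22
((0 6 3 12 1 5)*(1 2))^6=(0 5 1 2 12 3 6)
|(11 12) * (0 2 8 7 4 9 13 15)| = 8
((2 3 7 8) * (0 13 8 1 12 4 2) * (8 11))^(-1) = ((0 13 11 8)(1 12 4 2 3 7))^(-1) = (0 8 11 13)(1 7 3 2 4 12)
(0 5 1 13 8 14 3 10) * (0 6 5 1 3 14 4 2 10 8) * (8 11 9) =(14)(0 1 13)(2 10 6 5 3 11 9 8 4) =[1, 13, 10, 11, 2, 3, 5, 7, 4, 8, 6, 9, 12, 0, 14]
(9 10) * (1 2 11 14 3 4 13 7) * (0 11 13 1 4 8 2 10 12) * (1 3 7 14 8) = (0 11 8 2 13 14 7 4 3 1 10 9 12) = [11, 10, 13, 1, 3, 5, 6, 4, 2, 12, 9, 8, 0, 14, 7]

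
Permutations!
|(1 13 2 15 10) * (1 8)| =|(1 13 2 15 10 8)| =6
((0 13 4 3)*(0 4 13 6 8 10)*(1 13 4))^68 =((0 6 8 10)(1 13 4 3))^68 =(13)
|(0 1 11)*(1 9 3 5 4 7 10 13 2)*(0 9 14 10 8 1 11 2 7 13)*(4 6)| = 33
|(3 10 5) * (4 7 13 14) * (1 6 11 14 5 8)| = 11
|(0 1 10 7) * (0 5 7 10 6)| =6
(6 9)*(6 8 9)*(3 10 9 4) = (3 10 9 8 4) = [0, 1, 2, 10, 3, 5, 6, 7, 4, 8, 9]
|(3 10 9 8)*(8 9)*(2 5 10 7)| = |(2 5 10 8 3 7)| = 6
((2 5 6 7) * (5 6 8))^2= (8)(2 7 6)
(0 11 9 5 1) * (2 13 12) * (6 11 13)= (0 13 12 2 6 11 9 5 1)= [13, 0, 6, 3, 4, 1, 11, 7, 8, 5, 10, 9, 2, 12]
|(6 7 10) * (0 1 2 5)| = 12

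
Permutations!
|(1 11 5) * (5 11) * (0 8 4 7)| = |(11)(0 8 4 7)(1 5)| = 4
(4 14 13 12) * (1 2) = [0, 2, 1, 3, 14, 5, 6, 7, 8, 9, 10, 11, 4, 12, 13] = (1 2)(4 14 13 12)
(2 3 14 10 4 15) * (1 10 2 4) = (1 10)(2 3 14)(4 15) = [0, 10, 3, 14, 15, 5, 6, 7, 8, 9, 1, 11, 12, 13, 2, 4]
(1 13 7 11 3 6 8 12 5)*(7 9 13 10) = (1 10 7 11 3 6 8 12 5)(9 13) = [0, 10, 2, 6, 4, 1, 8, 11, 12, 13, 7, 3, 5, 9]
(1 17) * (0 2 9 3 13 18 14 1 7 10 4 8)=(0 2 9 3 13 18 14 1 17 7 10 4 8)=[2, 17, 9, 13, 8, 5, 6, 10, 0, 3, 4, 11, 12, 18, 1, 15, 16, 7, 14]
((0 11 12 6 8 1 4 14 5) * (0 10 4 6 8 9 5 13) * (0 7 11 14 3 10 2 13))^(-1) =((0 14)(1 6 9 5 2 13 7 11 12 8)(3 10 4))^(-1) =(0 14)(1 8 12 11 7 13 2 5 9 6)(3 4 10)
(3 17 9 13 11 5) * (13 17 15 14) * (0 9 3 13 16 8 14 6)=(0 9 17 3 15 6)(5 13 11)(8 14 16)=[9, 1, 2, 15, 4, 13, 0, 7, 14, 17, 10, 5, 12, 11, 16, 6, 8, 3]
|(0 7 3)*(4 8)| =|(0 7 3)(4 8)| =6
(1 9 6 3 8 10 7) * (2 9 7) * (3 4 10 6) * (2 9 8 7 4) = (1 4 10 9 3 7)(2 8 6) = [0, 4, 8, 7, 10, 5, 2, 1, 6, 3, 9]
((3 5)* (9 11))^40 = (11)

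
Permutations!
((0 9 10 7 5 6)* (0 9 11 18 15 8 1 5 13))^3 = (0 15 5 10)(1 9 13 18)(6 7 11 8)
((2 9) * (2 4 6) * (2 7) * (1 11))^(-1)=(1 11)(2 7 6 4 9)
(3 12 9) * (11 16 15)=(3 12 9)(11 16 15)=[0, 1, 2, 12, 4, 5, 6, 7, 8, 3, 10, 16, 9, 13, 14, 11, 15]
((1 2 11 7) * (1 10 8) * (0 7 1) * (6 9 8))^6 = ((0 7 10 6 9 8)(1 2 11))^6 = (11)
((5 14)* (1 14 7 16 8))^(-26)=((1 14 5 7 16 8))^(-26)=(1 16 5)(7 14 8)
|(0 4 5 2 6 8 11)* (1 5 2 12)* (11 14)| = |(0 4 2 6 8 14 11)(1 5 12)| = 21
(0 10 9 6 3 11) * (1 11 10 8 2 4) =(0 8 2 4 1 11)(3 10 9 6) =[8, 11, 4, 10, 1, 5, 3, 7, 2, 6, 9, 0]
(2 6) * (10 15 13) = (2 6)(10 15 13) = [0, 1, 6, 3, 4, 5, 2, 7, 8, 9, 15, 11, 12, 10, 14, 13]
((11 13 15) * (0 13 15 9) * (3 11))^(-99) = ((0 13 9)(3 11 15))^(-99) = (15)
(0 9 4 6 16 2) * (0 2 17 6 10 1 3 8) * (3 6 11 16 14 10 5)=(0 9 4 5 3 8)(1 6 14 10)(11 16 17)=[9, 6, 2, 8, 5, 3, 14, 7, 0, 4, 1, 16, 12, 13, 10, 15, 17, 11]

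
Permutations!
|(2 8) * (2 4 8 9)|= |(2 9)(4 8)|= 2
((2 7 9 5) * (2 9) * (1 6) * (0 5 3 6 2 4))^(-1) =((0 5 9 3 6 1 2 7 4))^(-1) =(0 4 7 2 1 6 3 9 5)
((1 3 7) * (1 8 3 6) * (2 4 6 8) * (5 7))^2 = (1 3 7 4)(2 6 8 5)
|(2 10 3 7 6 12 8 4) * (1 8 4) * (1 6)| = 9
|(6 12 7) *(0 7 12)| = 3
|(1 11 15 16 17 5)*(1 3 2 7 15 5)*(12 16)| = |(1 11 5 3 2 7 15 12 16 17)| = 10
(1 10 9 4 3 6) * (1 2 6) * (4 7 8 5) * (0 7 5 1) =(0 7 8 1 10 9 5 4 3)(2 6) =[7, 10, 6, 0, 3, 4, 2, 8, 1, 5, 9]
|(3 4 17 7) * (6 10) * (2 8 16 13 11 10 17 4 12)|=|(2 8 16 13 11 10 6 17 7 3 12)|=11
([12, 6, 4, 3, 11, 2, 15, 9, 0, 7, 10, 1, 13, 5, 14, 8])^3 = (0 5 11 15 12 2 1 8 13 4 6)(7 9)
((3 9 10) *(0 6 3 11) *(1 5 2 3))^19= ((0 6 1 5 2 3 9 10 11))^19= (0 6 1 5 2 3 9 10 11)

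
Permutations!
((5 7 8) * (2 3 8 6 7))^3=((2 3 8 5)(6 7))^3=(2 5 8 3)(6 7)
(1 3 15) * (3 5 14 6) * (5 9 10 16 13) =(1 9 10 16 13 5 14 6 3 15) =[0, 9, 2, 15, 4, 14, 3, 7, 8, 10, 16, 11, 12, 5, 6, 1, 13]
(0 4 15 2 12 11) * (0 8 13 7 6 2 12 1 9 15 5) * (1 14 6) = (0 4 5)(1 9 15 12 11 8 13 7)(2 14 6) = [4, 9, 14, 3, 5, 0, 2, 1, 13, 15, 10, 8, 11, 7, 6, 12]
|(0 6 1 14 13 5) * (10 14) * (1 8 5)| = |(0 6 8 5)(1 10 14 13)| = 4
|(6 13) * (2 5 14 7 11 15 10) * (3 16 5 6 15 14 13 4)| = 9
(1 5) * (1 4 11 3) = [0, 5, 2, 1, 11, 4, 6, 7, 8, 9, 10, 3] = (1 5 4 11 3)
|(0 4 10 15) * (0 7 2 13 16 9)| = |(0 4 10 15 7 2 13 16 9)| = 9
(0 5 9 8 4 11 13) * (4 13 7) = (0 5 9 8 13)(4 11 7) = [5, 1, 2, 3, 11, 9, 6, 4, 13, 8, 10, 7, 12, 0]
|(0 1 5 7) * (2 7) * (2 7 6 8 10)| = 4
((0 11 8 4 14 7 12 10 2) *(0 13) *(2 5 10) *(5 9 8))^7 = (0 14 5 12 9 13 4 11 7 10 2 8)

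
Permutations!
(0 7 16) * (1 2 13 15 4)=[7, 2, 13, 3, 1, 5, 6, 16, 8, 9, 10, 11, 12, 15, 14, 4, 0]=(0 7 16)(1 2 13 15 4)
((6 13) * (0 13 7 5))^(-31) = (0 5 7 6 13)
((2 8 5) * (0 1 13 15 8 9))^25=(0 1 13 15 8 5 2 9)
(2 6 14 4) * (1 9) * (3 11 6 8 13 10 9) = (1 3 11 6 14 4 2 8 13 10 9) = [0, 3, 8, 11, 2, 5, 14, 7, 13, 1, 9, 6, 12, 10, 4]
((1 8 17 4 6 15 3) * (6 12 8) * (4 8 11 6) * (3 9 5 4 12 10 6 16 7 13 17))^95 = (1 13 12 17 11 8 16 3 7)(4 5 9 15 6 10)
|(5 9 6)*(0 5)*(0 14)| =|(0 5 9 6 14)| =5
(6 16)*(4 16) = [0, 1, 2, 3, 16, 5, 4, 7, 8, 9, 10, 11, 12, 13, 14, 15, 6] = (4 16 6)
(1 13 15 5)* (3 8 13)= [0, 3, 2, 8, 4, 1, 6, 7, 13, 9, 10, 11, 12, 15, 14, 5]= (1 3 8 13 15 5)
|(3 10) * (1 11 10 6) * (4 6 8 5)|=8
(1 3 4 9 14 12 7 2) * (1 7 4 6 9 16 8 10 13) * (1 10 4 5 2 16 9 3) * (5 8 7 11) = (2 11 5)(3 6)(4 9 14 12 8)(7 16)(10 13) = [0, 1, 11, 6, 9, 2, 3, 16, 4, 14, 13, 5, 8, 10, 12, 15, 7]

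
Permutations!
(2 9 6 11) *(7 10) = (2 9 6 11)(7 10) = [0, 1, 9, 3, 4, 5, 11, 10, 8, 6, 7, 2]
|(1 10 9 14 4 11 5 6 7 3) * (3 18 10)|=18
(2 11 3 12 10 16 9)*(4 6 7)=(2 11 3 12 10 16 9)(4 6 7)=[0, 1, 11, 12, 6, 5, 7, 4, 8, 2, 16, 3, 10, 13, 14, 15, 9]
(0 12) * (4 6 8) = (0 12)(4 6 8) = [12, 1, 2, 3, 6, 5, 8, 7, 4, 9, 10, 11, 0]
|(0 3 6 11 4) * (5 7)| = 10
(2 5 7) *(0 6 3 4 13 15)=(0 6 3 4 13 15)(2 5 7)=[6, 1, 5, 4, 13, 7, 3, 2, 8, 9, 10, 11, 12, 15, 14, 0]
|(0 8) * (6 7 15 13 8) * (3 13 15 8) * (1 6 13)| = |(15)(0 13 3 1 6 7 8)| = 7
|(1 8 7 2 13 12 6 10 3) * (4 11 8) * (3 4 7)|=|(1 7 2 13 12 6 10 4 11 8 3)|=11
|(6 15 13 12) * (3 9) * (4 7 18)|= |(3 9)(4 7 18)(6 15 13 12)|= 12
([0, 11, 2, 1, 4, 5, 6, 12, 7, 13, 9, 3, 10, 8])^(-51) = (7 9)(8 10)(12 13)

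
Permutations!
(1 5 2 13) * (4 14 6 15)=(1 5 2 13)(4 14 6 15)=[0, 5, 13, 3, 14, 2, 15, 7, 8, 9, 10, 11, 12, 1, 6, 4]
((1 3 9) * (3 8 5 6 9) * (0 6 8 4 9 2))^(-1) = ((0 6 2)(1 4 9)(5 8))^(-1) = (0 2 6)(1 9 4)(5 8)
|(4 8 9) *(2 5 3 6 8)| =|(2 5 3 6 8 9 4)| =7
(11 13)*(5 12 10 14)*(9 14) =(5 12 10 9 14)(11 13) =[0, 1, 2, 3, 4, 12, 6, 7, 8, 14, 9, 13, 10, 11, 5]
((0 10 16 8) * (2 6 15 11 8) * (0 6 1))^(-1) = ((0 10 16 2 1)(6 15 11 8))^(-1) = (0 1 2 16 10)(6 8 11 15)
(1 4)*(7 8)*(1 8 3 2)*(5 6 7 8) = (8)(1 4 5 6 7 3 2) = [0, 4, 1, 2, 5, 6, 7, 3, 8]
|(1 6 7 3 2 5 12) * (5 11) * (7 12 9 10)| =|(1 6 12)(2 11 5 9 10 7 3)| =21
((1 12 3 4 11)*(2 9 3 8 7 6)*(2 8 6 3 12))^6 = ((1 2 9 12 6 8 7 3 4 11))^6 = (1 7 9 4 6)(2 3 12 11 8)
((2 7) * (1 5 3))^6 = (7)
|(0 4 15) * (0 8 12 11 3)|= 7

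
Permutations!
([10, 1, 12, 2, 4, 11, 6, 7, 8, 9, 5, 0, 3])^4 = [0, 1, 12, 2, 4, 5, 6, 7, 8, 9, 10, 11, 3]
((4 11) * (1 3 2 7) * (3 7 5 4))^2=((1 7)(2 5 4 11 3))^2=(2 4 3 5 11)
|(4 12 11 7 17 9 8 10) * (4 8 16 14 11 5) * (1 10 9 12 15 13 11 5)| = 14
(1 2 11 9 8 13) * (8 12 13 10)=(1 2 11 9 12 13)(8 10)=[0, 2, 11, 3, 4, 5, 6, 7, 10, 12, 8, 9, 13, 1]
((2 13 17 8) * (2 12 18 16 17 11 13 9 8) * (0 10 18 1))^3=((0 10 18 16 17 2 9 8 12 1)(11 13))^3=(0 16 9 1 18 2 12 10 17 8)(11 13)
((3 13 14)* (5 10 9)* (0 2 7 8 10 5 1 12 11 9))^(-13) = (0 7 10 2 8)(1 9 11 12)(3 14 13)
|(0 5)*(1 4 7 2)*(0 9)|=12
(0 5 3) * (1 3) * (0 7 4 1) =[5, 3, 2, 7, 1, 0, 6, 4] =(0 5)(1 3 7 4)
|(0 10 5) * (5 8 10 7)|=6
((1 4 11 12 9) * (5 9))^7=(1 4 11 12 5 9)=((1 4 11 12 5 9))^7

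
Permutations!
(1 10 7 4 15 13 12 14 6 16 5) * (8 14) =(1 10 7 4 15 13 12 8 14 6 16 5) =[0, 10, 2, 3, 15, 1, 16, 4, 14, 9, 7, 11, 8, 12, 6, 13, 5]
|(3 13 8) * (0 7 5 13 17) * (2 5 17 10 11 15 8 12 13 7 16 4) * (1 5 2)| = |(0 16 4 1 5 7 17)(3 10 11 15 8)(12 13)| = 70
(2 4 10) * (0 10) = (0 10 2 4) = [10, 1, 4, 3, 0, 5, 6, 7, 8, 9, 2]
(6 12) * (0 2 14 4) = [2, 1, 14, 3, 0, 5, 12, 7, 8, 9, 10, 11, 6, 13, 4] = (0 2 14 4)(6 12)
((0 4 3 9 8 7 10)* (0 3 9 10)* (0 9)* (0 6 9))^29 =((0 4 6 9 8 7)(3 10))^29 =(0 7 8 9 6 4)(3 10)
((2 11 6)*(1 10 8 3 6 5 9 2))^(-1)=(1 6 3 8 10)(2 9 5 11)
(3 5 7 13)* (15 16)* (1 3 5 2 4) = (1 3 2 4)(5 7 13)(15 16) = [0, 3, 4, 2, 1, 7, 6, 13, 8, 9, 10, 11, 12, 5, 14, 16, 15]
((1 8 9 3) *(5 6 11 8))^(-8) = (1 3 9 8 11 6 5)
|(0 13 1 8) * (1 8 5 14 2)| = |(0 13 8)(1 5 14 2)| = 12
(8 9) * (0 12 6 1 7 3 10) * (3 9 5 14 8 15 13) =(0 12 6 1 7 9 15 13 3 10)(5 14 8) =[12, 7, 2, 10, 4, 14, 1, 9, 5, 15, 0, 11, 6, 3, 8, 13]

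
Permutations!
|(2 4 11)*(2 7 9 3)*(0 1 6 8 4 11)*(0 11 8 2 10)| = |(0 1 6 2 8 4 11 7 9 3 10)| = 11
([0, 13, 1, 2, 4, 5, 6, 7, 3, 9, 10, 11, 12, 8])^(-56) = (1 2 3 8 13)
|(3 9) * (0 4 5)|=|(0 4 5)(3 9)|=6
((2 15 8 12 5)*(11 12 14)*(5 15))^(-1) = (2 5)(8 15 12 11 14)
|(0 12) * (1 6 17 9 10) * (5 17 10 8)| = 12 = |(0 12)(1 6 10)(5 17 9 8)|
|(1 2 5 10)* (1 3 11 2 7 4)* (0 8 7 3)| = 10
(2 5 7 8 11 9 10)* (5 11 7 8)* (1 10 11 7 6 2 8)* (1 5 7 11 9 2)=(1 10 8 6)(2 11)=[0, 10, 11, 3, 4, 5, 1, 7, 6, 9, 8, 2]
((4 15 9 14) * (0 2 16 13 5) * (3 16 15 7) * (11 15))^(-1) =(0 5 13 16 3 7 4 14 9 15 11 2)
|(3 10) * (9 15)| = 2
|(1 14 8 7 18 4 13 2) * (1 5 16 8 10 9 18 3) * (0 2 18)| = 33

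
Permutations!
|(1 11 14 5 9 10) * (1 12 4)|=8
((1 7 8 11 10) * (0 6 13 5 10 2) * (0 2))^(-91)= (0 11 8 7 1 10 5 13 6)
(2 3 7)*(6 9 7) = (2 3 6 9 7) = [0, 1, 3, 6, 4, 5, 9, 2, 8, 7]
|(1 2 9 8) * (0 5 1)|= 6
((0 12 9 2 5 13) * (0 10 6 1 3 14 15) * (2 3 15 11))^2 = (0 9 14 2 13 6 15 12 3 11 5 10 1)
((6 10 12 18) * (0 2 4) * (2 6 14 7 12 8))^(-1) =(0 4 2 8 10 6)(7 14 18 12)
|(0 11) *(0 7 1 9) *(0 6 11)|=5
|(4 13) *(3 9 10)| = 6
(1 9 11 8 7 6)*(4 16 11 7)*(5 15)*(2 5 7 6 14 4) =[0, 9, 5, 3, 16, 15, 1, 14, 2, 6, 10, 8, 12, 13, 4, 7, 11] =(1 9 6)(2 5 15 7 14 4 16 11 8)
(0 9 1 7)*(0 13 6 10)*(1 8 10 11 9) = [1, 7, 2, 3, 4, 5, 11, 13, 10, 8, 0, 9, 12, 6] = (0 1 7 13 6 11 9 8 10)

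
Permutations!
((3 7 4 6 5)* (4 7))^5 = ((7)(3 4 6 5))^5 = (7)(3 4 6 5)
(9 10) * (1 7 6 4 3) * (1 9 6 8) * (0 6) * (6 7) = [7, 6, 2, 9, 3, 5, 4, 8, 1, 10, 0] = (0 7 8 1 6 4 3 9 10)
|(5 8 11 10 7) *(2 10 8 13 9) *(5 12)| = 14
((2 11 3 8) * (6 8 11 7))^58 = (11)(2 6)(7 8)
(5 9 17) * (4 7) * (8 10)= (4 7)(5 9 17)(8 10)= [0, 1, 2, 3, 7, 9, 6, 4, 10, 17, 8, 11, 12, 13, 14, 15, 16, 5]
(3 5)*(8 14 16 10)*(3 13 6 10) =(3 5 13 6 10 8 14 16) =[0, 1, 2, 5, 4, 13, 10, 7, 14, 9, 8, 11, 12, 6, 16, 15, 3]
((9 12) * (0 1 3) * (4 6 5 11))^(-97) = (0 3 1)(4 11 5 6)(9 12)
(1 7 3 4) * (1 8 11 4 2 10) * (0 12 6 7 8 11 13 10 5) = (0 12 6 7 3 2 5)(1 8 13 10)(4 11) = [12, 8, 5, 2, 11, 0, 7, 3, 13, 9, 1, 4, 6, 10]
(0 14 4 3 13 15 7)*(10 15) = [14, 1, 2, 13, 3, 5, 6, 0, 8, 9, 15, 11, 12, 10, 4, 7] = (0 14 4 3 13 10 15 7)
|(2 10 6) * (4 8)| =|(2 10 6)(4 8)| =6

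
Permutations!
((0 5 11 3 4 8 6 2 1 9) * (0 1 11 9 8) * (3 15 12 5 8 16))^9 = (0 1 15 8 16 12 6 3 5 2 4 9 11)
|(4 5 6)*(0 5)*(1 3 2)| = 12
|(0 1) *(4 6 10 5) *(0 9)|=12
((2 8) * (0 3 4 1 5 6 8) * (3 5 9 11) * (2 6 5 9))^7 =(11)(6 8)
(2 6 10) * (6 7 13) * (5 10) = [0, 1, 7, 3, 4, 10, 5, 13, 8, 9, 2, 11, 12, 6] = (2 7 13 6 5 10)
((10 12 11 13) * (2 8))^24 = (13)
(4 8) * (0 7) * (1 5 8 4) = [7, 5, 2, 3, 4, 8, 6, 0, 1] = (0 7)(1 5 8)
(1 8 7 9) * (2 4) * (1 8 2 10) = (1 2 4 10)(7 9 8) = [0, 2, 4, 3, 10, 5, 6, 9, 7, 8, 1]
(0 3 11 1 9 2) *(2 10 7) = (0 3 11 1 9 10 7 2) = [3, 9, 0, 11, 4, 5, 6, 2, 8, 10, 7, 1]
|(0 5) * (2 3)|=|(0 5)(2 3)|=2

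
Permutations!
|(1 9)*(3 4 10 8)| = 4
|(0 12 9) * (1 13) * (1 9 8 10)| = |(0 12 8 10 1 13 9)| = 7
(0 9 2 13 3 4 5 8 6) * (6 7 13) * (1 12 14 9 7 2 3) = (0 7 13 1 12 14 9 3 4 5 8 2 6) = [7, 12, 6, 4, 5, 8, 0, 13, 2, 3, 10, 11, 14, 1, 9]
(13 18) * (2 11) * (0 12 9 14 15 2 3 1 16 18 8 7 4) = (0 12 9 14 15 2 11 3 1 16 18 13 8 7 4) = [12, 16, 11, 1, 0, 5, 6, 4, 7, 14, 10, 3, 9, 8, 15, 2, 18, 17, 13]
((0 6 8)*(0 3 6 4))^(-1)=((0 4)(3 6 8))^(-1)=(0 4)(3 8 6)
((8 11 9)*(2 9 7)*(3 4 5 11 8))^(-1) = ((2 9 3 4 5 11 7))^(-1) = (2 7 11 5 4 3 9)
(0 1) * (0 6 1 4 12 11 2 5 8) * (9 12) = (0 4 9 12 11 2 5 8)(1 6) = [4, 6, 5, 3, 9, 8, 1, 7, 0, 12, 10, 2, 11]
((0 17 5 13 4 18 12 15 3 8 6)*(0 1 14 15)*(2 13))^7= (0 12 18 4 13 2 5 17)(1 14 15 3 8 6)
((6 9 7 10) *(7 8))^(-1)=((6 9 8 7 10))^(-1)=(6 10 7 8 9)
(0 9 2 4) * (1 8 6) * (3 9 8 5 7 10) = [8, 5, 4, 9, 0, 7, 1, 10, 6, 2, 3] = (0 8 6 1 5 7 10 3 9 2 4)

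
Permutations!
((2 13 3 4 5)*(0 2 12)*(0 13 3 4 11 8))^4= ((0 2 3 11 8)(4 5 12 13))^4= (13)(0 8 11 3 2)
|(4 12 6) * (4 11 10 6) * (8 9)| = 6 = |(4 12)(6 11 10)(8 9)|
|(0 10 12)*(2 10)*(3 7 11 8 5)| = |(0 2 10 12)(3 7 11 8 5)| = 20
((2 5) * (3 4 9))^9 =(9)(2 5) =((2 5)(3 4 9))^9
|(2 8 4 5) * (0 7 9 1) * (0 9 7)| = |(1 9)(2 8 4 5)| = 4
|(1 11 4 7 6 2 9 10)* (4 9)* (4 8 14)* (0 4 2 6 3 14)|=|(0 4 7 3 14 2 8)(1 11 9 10)|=28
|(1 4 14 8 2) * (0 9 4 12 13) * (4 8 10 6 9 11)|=|(0 11 4 14 10 6 9 8 2 1 12 13)|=12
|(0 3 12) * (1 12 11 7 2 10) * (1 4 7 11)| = 4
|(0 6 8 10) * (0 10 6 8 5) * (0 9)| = 5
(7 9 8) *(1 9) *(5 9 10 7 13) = (1 10 7)(5 9 8 13) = [0, 10, 2, 3, 4, 9, 6, 1, 13, 8, 7, 11, 12, 5]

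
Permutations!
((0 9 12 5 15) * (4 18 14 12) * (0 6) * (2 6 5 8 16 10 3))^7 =((0 9 4 18 14 12 8 16 10 3 2 6)(5 15))^7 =(0 16 4 3 14 6 8 9 10 18 2 12)(5 15)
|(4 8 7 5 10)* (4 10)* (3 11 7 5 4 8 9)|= |(3 11 7 4 9)(5 8)|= 10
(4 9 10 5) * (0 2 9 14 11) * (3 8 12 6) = (0 2 9 10 5 4 14 11)(3 8 12 6) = [2, 1, 9, 8, 14, 4, 3, 7, 12, 10, 5, 0, 6, 13, 11]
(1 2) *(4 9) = (1 2)(4 9) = [0, 2, 1, 3, 9, 5, 6, 7, 8, 4]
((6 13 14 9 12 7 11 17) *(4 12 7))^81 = (4 12)(6 7 13 11 14 17 9)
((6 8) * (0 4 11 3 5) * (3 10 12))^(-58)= (0 3 10 4 5 12 11)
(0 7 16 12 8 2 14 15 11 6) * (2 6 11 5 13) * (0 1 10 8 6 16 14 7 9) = (0 9)(1 10 8 16 12 6)(2 7 14 15 5 13) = [9, 10, 7, 3, 4, 13, 1, 14, 16, 0, 8, 11, 6, 2, 15, 5, 12]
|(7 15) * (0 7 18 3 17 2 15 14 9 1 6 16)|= |(0 7 14 9 1 6 16)(2 15 18 3 17)|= 35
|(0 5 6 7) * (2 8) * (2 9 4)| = 4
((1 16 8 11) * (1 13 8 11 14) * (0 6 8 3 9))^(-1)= (0 9 3 13 11 16 1 14 8 6)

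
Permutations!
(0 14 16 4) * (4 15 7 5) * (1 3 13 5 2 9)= (0 14 16 15 7 2 9 1 3 13 5 4)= [14, 3, 9, 13, 0, 4, 6, 2, 8, 1, 10, 11, 12, 5, 16, 7, 15]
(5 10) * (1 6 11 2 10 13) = [0, 6, 10, 3, 4, 13, 11, 7, 8, 9, 5, 2, 12, 1] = (1 6 11 2 10 5 13)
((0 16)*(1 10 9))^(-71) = (0 16)(1 10 9)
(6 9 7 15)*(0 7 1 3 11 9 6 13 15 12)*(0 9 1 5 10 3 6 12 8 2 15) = (0 7 8 2 15 13)(1 6 12 9 5 10 3 11) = [7, 6, 15, 11, 4, 10, 12, 8, 2, 5, 3, 1, 9, 0, 14, 13]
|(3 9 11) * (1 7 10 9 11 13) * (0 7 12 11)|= 9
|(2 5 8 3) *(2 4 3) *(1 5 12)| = |(1 5 8 2 12)(3 4)| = 10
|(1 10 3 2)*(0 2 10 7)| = 4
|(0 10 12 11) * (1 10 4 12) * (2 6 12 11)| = 6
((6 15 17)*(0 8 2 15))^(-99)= (0 15)(2 6)(8 17)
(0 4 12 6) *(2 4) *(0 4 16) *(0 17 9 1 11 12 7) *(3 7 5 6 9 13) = (0 2 16 17 13 3 7)(1 11 12 9)(4 5 6) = [2, 11, 16, 7, 5, 6, 4, 0, 8, 1, 10, 12, 9, 3, 14, 15, 17, 13]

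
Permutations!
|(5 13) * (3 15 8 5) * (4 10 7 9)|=|(3 15 8 5 13)(4 10 7 9)|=20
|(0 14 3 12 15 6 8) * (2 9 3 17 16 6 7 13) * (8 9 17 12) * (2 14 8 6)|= 30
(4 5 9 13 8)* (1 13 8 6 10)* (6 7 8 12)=(1 13 7 8 4 5 9 12 6 10)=[0, 13, 2, 3, 5, 9, 10, 8, 4, 12, 1, 11, 6, 7]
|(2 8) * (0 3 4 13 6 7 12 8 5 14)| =|(0 3 4 13 6 7 12 8 2 5 14)| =11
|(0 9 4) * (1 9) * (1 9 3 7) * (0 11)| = 12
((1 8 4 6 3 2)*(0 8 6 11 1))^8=((0 8 4 11 1 6 3 2))^8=(11)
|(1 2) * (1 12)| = 3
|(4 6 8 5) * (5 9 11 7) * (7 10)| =|(4 6 8 9 11 10 7 5)| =8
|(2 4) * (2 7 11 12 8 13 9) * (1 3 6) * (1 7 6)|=18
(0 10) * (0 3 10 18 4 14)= (0 18 4 14)(3 10)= [18, 1, 2, 10, 14, 5, 6, 7, 8, 9, 3, 11, 12, 13, 0, 15, 16, 17, 4]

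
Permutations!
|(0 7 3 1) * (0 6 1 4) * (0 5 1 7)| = 6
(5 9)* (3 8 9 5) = [0, 1, 2, 8, 4, 5, 6, 7, 9, 3] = (3 8 9)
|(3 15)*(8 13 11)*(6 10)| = 6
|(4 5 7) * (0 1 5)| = 5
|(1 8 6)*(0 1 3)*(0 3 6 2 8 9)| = |(0 1 9)(2 8)| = 6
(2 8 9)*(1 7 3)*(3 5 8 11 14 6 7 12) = [0, 12, 11, 1, 4, 8, 7, 5, 9, 2, 10, 14, 3, 13, 6] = (1 12 3)(2 11 14 6 7 5 8 9)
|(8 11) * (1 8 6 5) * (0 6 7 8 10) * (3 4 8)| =5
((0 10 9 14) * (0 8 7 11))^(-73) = ((0 10 9 14 8 7 11))^(-73) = (0 8 10 7 9 11 14)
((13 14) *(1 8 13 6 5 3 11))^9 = ((1 8 13 14 6 5 3 11))^9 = (1 8 13 14 6 5 3 11)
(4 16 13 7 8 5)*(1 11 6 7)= (1 11 6 7 8 5 4 16 13)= [0, 11, 2, 3, 16, 4, 7, 8, 5, 9, 10, 6, 12, 1, 14, 15, 13]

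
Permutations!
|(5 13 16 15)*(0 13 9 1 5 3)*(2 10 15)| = |(0 13 16 2 10 15 3)(1 5 9)| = 21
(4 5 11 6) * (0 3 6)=(0 3 6 4 5 11)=[3, 1, 2, 6, 5, 11, 4, 7, 8, 9, 10, 0]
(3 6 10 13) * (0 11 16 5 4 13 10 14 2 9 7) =(0 11 16 5 4 13 3 6 14 2 9 7) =[11, 1, 9, 6, 13, 4, 14, 0, 8, 7, 10, 16, 12, 3, 2, 15, 5]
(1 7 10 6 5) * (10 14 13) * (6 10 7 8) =[0, 8, 2, 3, 4, 1, 5, 14, 6, 9, 10, 11, 12, 7, 13] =(1 8 6 5)(7 14 13)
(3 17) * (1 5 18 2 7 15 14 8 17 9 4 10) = (1 5 18 2 7 15 14 8 17 3 9 4 10) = [0, 5, 7, 9, 10, 18, 6, 15, 17, 4, 1, 11, 12, 13, 8, 14, 16, 3, 2]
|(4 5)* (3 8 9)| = 6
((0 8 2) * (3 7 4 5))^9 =((0 8 2)(3 7 4 5))^9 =(8)(3 7 4 5)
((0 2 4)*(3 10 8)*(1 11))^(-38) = ((0 2 4)(1 11)(3 10 8))^(-38) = (11)(0 2 4)(3 10 8)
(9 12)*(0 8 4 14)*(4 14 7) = (0 8 14)(4 7)(9 12) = [8, 1, 2, 3, 7, 5, 6, 4, 14, 12, 10, 11, 9, 13, 0]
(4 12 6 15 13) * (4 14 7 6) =(4 12)(6 15 13 14 7) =[0, 1, 2, 3, 12, 5, 15, 6, 8, 9, 10, 11, 4, 14, 7, 13]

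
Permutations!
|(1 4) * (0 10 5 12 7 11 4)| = |(0 10 5 12 7 11 4 1)| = 8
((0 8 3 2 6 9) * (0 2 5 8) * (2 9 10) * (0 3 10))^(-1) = ((0 3 5 8 10 2 6))^(-1) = (0 6 2 10 8 5 3)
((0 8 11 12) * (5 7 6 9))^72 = (12)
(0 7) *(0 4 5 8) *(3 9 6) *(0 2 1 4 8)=(0 7 8 2 1 4 5)(3 9 6)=[7, 4, 1, 9, 5, 0, 3, 8, 2, 6]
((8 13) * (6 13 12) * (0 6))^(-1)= ((0 6 13 8 12))^(-1)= (0 12 8 13 6)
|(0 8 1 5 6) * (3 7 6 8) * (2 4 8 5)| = 4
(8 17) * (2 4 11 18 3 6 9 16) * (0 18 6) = (0 18 3)(2 4 11 6 9 16)(8 17) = [18, 1, 4, 0, 11, 5, 9, 7, 17, 16, 10, 6, 12, 13, 14, 15, 2, 8, 3]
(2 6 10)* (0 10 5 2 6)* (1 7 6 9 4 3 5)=(0 10 9 4 3 5 2)(1 7 6)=[10, 7, 0, 5, 3, 2, 1, 6, 8, 4, 9]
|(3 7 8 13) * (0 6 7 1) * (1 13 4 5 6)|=10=|(0 1)(3 13)(4 5 6 7 8)|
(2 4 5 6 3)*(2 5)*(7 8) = (2 4)(3 5 6)(7 8) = [0, 1, 4, 5, 2, 6, 3, 8, 7]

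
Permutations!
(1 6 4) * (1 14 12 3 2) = (1 6 4 14 12 3 2) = [0, 6, 1, 2, 14, 5, 4, 7, 8, 9, 10, 11, 3, 13, 12]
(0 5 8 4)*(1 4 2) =(0 5 8 2 1 4) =[5, 4, 1, 3, 0, 8, 6, 7, 2]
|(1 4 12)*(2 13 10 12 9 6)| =8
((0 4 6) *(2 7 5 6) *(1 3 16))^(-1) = (0 6 5 7 2 4)(1 16 3)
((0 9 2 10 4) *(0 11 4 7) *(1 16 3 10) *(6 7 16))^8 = ((0 9 2 1 6 7)(3 10 16)(4 11))^8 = (0 2 6)(1 7 9)(3 16 10)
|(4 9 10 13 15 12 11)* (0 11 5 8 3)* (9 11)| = |(0 9 10 13 15 12 5 8 3)(4 11)| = 18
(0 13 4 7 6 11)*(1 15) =(0 13 4 7 6 11)(1 15) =[13, 15, 2, 3, 7, 5, 11, 6, 8, 9, 10, 0, 12, 4, 14, 1]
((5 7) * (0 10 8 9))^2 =((0 10 8 9)(5 7))^2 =(0 8)(9 10)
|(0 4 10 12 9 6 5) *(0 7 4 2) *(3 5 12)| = |(0 2)(3 5 7 4 10)(6 12 9)| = 30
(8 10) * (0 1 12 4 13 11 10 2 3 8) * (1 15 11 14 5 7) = (0 15 11 10)(1 12 4 13 14 5 7)(2 3 8) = [15, 12, 3, 8, 13, 7, 6, 1, 2, 9, 0, 10, 4, 14, 5, 11]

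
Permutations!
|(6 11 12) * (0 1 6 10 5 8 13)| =9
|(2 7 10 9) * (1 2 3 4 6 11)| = 9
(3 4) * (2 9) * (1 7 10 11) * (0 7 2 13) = (0 7 10 11 1 2 9 13)(3 4) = [7, 2, 9, 4, 3, 5, 6, 10, 8, 13, 11, 1, 12, 0]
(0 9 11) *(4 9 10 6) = (0 10 6 4 9 11) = [10, 1, 2, 3, 9, 5, 4, 7, 8, 11, 6, 0]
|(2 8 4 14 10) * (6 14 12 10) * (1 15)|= |(1 15)(2 8 4 12 10)(6 14)|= 10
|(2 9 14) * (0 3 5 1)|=|(0 3 5 1)(2 9 14)|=12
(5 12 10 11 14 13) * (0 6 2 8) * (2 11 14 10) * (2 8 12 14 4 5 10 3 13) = (0 6 11 3 13 10 4 5 14 2 12 8) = [6, 1, 12, 13, 5, 14, 11, 7, 0, 9, 4, 3, 8, 10, 2]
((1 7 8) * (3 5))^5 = (1 8 7)(3 5)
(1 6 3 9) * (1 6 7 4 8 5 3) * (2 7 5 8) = [0, 5, 7, 9, 2, 3, 1, 4, 8, 6] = (1 5 3 9 6)(2 7 4)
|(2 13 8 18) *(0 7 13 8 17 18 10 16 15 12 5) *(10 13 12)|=60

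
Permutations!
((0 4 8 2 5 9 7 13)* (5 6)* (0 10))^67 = ((0 4 8 2 6 5 9 7 13 10))^67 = (0 7 6 4 13 5 8 10 9 2)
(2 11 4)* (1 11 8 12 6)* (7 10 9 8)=(1 11 4 2 7 10 9 8 12 6)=[0, 11, 7, 3, 2, 5, 1, 10, 12, 8, 9, 4, 6]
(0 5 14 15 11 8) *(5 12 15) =(0 12 15 11 8)(5 14) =[12, 1, 2, 3, 4, 14, 6, 7, 0, 9, 10, 8, 15, 13, 5, 11]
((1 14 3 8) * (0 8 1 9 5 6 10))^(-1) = (0 10 6 5 9 8)(1 3 14)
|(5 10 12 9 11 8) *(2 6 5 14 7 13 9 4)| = |(2 6 5 10 12 4)(7 13 9 11 8 14)| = 6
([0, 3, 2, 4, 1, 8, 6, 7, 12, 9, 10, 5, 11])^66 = (5 12)(8 11)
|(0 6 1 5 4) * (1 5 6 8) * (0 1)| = |(0 8)(1 6 5 4)| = 4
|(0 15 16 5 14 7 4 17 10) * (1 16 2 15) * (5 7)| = |(0 1 16 7 4 17 10)(2 15)(5 14)| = 14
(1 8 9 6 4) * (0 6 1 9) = (0 6 4 9 1 8) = [6, 8, 2, 3, 9, 5, 4, 7, 0, 1]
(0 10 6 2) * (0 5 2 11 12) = (0 10 6 11 12)(2 5) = [10, 1, 5, 3, 4, 2, 11, 7, 8, 9, 6, 12, 0]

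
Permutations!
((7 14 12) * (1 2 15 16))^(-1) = ((1 2 15 16)(7 14 12))^(-1) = (1 16 15 2)(7 12 14)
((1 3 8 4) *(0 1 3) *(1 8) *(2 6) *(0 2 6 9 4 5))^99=(1 3 4 9 2)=((0 8 5)(1 2 9 4 3))^99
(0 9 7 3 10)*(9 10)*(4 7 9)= [10, 1, 2, 4, 7, 5, 6, 3, 8, 9, 0]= (0 10)(3 4 7)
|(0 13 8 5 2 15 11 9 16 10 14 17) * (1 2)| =|(0 13 8 5 1 2 15 11 9 16 10 14 17)| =13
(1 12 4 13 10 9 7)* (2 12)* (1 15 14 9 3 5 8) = (1 2 12 4 13 10 3 5 8)(7 15 14 9) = [0, 2, 12, 5, 13, 8, 6, 15, 1, 7, 3, 11, 4, 10, 9, 14]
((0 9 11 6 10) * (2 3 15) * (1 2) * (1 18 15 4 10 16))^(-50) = (18)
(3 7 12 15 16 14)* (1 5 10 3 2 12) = (1 5 10 3 7)(2 12 15 16 14) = [0, 5, 12, 7, 4, 10, 6, 1, 8, 9, 3, 11, 15, 13, 2, 16, 14]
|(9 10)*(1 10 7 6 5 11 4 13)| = |(1 10 9 7 6 5 11 4 13)| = 9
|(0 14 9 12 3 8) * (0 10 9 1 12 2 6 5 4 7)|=13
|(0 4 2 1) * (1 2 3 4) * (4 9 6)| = 4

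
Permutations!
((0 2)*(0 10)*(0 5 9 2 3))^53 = (0 3)(2 10 5 9)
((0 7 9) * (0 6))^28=(9)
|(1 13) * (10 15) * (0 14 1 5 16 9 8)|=8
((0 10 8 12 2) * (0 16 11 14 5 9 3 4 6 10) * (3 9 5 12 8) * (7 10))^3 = (2 14 16 12 11)(3 7 4 10 6)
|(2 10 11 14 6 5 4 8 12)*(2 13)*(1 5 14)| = 18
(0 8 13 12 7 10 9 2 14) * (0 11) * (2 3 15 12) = (0 8 13 2 14 11)(3 15 12 7 10 9) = [8, 1, 14, 15, 4, 5, 6, 10, 13, 3, 9, 0, 7, 2, 11, 12]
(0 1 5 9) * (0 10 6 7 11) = (0 1 5 9 10 6 7 11) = [1, 5, 2, 3, 4, 9, 7, 11, 8, 10, 6, 0]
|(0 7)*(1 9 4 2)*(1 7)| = 6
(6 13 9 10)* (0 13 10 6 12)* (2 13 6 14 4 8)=[6, 1, 13, 3, 8, 5, 10, 7, 2, 14, 12, 11, 0, 9, 4]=(0 6 10 12)(2 13 9 14 4 8)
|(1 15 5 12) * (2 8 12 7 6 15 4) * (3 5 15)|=|(15)(1 4 2 8 12)(3 5 7 6)|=20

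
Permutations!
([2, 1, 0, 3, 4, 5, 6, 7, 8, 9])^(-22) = (9)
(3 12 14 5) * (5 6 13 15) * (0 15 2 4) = [15, 1, 4, 12, 0, 3, 13, 7, 8, 9, 10, 11, 14, 2, 6, 5] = (0 15 5 3 12 14 6 13 2 4)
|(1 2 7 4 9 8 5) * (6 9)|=8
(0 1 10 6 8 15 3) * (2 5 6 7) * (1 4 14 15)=(0 4 14 15 3)(1 10 7 2 5 6 8)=[4, 10, 5, 0, 14, 6, 8, 2, 1, 9, 7, 11, 12, 13, 15, 3]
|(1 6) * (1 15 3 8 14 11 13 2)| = 9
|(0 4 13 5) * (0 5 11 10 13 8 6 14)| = |(0 4 8 6 14)(10 13 11)| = 15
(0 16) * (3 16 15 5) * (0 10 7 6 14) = (0 15 5 3 16 10 7 6 14) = [15, 1, 2, 16, 4, 3, 14, 6, 8, 9, 7, 11, 12, 13, 0, 5, 10]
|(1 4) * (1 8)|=3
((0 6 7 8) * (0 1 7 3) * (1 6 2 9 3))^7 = ((0 2 9 3)(1 7 8 6))^7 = (0 3 9 2)(1 6 8 7)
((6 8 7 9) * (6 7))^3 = (6 8)(7 9)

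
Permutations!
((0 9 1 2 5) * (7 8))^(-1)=(0 5 2 1 9)(7 8)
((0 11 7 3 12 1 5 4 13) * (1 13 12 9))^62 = ((0 11 7 3 9 1 5 4 12 13))^62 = (0 7 9 5 12)(1 4 13 11 3)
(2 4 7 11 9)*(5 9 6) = [0, 1, 4, 3, 7, 9, 5, 11, 8, 2, 10, 6] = (2 4 7 11 6 5 9)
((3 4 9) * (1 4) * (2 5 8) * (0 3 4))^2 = (9)(0 1 3)(2 8 5)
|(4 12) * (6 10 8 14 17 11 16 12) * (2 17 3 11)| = |(2 17)(3 11 16 12 4 6 10 8 14)| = 18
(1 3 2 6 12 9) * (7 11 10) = (1 3 2 6 12 9)(7 11 10) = [0, 3, 6, 2, 4, 5, 12, 11, 8, 1, 7, 10, 9]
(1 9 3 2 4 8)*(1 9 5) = (1 5)(2 4 8 9 3) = [0, 5, 4, 2, 8, 1, 6, 7, 9, 3]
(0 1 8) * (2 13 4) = (0 1 8)(2 13 4) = [1, 8, 13, 3, 2, 5, 6, 7, 0, 9, 10, 11, 12, 4]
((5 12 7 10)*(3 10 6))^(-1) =((3 10 5 12 7 6))^(-1) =(3 6 7 12 5 10)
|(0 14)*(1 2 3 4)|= |(0 14)(1 2 3 4)|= 4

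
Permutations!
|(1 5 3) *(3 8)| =|(1 5 8 3)| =4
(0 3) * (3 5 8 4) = (0 5 8 4 3) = [5, 1, 2, 0, 3, 8, 6, 7, 4]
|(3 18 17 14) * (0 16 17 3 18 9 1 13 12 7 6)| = |(0 16 17 14 18 3 9 1 13 12 7 6)| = 12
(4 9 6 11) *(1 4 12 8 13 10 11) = [0, 4, 2, 3, 9, 5, 1, 7, 13, 6, 11, 12, 8, 10] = (1 4 9 6)(8 13 10 11 12)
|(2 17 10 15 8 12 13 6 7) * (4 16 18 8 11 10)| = 30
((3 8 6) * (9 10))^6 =((3 8 6)(9 10))^6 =(10)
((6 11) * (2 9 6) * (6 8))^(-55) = ((2 9 8 6 11))^(-55) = (11)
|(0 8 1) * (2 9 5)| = 3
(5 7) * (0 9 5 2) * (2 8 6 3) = (0 9 5 7 8 6 3 2) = [9, 1, 0, 2, 4, 7, 3, 8, 6, 5]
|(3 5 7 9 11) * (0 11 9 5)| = |(0 11 3)(5 7)| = 6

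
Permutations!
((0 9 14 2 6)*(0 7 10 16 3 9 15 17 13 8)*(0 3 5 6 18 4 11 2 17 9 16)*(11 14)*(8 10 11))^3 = ((0 15 9 8 3 16 5 6 7 11 2 18 4 14 17 13 10))^3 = (0 8 5 11 4 13 15 3 6 2 14 10 9 16 7 18 17)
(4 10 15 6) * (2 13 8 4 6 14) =(2 13 8 4 10 15 14) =[0, 1, 13, 3, 10, 5, 6, 7, 4, 9, 15, 11, 12, 8, 2, 14]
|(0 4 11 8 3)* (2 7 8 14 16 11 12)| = 21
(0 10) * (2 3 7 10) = [2, 1, 3, 7, 4, 5, 6, 10, 8, 9, 0] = (0 2 3 7 10)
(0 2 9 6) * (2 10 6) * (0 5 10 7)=(0 7)(2 9)(5 10 6)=[7, 1, 9, 3, 4, 10, 5, 0, 8, 2, 6]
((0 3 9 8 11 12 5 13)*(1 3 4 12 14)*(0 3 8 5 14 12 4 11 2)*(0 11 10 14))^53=(0 2 14 12 8 10 11 1)(3 9 5 13)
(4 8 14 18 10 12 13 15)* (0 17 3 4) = [17, 1, 2, 4, 8, 5, 6, 7, 14, 9, 12, 11, 13, 15, 18, 0, 16, 3, 10] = (0 17 3 4 8 14 18 10 12 13 15)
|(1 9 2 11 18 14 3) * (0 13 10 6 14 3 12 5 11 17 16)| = 15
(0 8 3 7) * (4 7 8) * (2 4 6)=(0 6 2 4 7)(3 8)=[6, 1, 4, 8, 7, 5, 2, 0, 3]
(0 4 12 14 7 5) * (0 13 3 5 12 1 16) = (0 4 1 16)(3 5 13)(7 12 14) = [4, 16, 2, 5, 1, 13, 6, 12, 8, 9, 10, 11, 14, 3, 7, 15, 0]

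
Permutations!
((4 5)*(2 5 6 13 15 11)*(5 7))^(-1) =(2 11 15 13 6 4 5 7)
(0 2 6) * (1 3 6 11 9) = (0 2 11 9 1 3 6) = [2, 3, 11, 6, 4, 5, 0, 7, 8, 1, 10, 9]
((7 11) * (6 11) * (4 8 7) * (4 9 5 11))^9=((4 8 7 6)(5 11 9))^9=(11)(4 8 7 6)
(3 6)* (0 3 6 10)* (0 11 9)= (0 3 10 11 9)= [3, 1, 2, 10, 4, 5, 6, 7, 8, 0, 11, 9]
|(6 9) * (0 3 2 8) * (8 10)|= |(0 3 2 10 8)(6 9)|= 10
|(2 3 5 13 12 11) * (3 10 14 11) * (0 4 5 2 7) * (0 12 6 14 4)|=|(2 10 4 5 13 6 14 11 7 12 3)|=11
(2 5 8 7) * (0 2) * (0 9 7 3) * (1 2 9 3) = (0 9 7 3)(1 2 5 8) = [9, 2, 5, 0, 4, 8, 6, 3, 1, 7]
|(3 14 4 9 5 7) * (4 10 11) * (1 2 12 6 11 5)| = 35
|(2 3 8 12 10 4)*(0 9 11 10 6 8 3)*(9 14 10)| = |(0 14 10 4 2)(6 8 12)(9 11)| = 30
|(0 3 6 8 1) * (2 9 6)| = |(0 3 2 9 6 8 1)| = 7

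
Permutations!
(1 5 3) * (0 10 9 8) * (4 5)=[10, 4, 2, 1, 5, 3, 6, 7, 0, 8, 9]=(0 10 9 8)(1 4 5 3)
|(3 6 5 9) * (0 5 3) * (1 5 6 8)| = |(0 6 3 8 1 5 9)| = 7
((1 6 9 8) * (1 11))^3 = ((1 6 9 8 11))^3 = (1 8 6 11 9)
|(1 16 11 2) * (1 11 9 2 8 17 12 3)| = |(1 16 9 2 11 8 17 12 3)| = 9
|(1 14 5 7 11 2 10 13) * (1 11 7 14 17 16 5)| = 20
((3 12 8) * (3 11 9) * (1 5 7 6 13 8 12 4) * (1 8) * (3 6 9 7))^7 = (1 9 8 5 6 11 3 13 7 4)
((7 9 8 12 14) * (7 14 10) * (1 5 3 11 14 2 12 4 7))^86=((1 5 3 11 14 2 12 10)(4 7 9 8))^86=(1 12 14 3)(2 11 5 10)(4 9)(7 8)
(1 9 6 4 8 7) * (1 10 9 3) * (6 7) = (1 3)(4 8 6)(7 10 9) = [0, 3, 2, 1, 8, 5, 4, 10, 6, 7, 9]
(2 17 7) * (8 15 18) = (2 17 7)(8 15 18) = [0, 1, 17, 3, 4, 5, 6, 2, 15, 9, 10, 11, 12, 13, 14, 18, 16, 7, 8]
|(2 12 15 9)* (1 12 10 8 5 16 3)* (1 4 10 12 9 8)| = |(1 9 2 12 15 8 5 16 3 4 10)| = 11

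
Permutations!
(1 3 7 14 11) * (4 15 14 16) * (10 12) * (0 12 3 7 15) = [12, 7, 2, 15, 0, 5, 6, 16, 8, 9, 3, 1, 10, 13, 11, 14, 4] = (0 12 10 3 15 14 11 1 7 16 4)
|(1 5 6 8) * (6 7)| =|(1 5 7 6 8)| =5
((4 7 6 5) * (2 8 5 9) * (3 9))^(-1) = (2 9 3 6 7 4 5 8)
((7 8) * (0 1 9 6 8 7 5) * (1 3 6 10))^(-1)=(0 5 8 6 3)(1 10 9)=((0 3 6 8 5)(1 9 10))^(-1)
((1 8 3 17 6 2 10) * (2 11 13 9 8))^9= (3 6 13 8 17 11 9)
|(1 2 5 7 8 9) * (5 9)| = 3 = |(1 2 9)(5 7 8)|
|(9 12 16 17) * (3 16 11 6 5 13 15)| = 10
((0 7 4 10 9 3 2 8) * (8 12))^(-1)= (0 8 12 2 3 9 10 4 7)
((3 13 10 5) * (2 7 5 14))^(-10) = (2 13 7 10 5 14 3)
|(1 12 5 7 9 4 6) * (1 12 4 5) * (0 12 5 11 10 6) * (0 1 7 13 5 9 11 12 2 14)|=|(0 2 14)(1 4)(5 13)(6 9 12 7 11 10)|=6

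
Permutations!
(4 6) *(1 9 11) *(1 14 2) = [0, 9, 1, 3, 6, 5, 4, 7, 8, 11, 10, 14, 12, 13, 2] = (1 9 11 14 2)(4 6)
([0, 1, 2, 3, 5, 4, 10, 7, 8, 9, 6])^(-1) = [0, 1, 2, 3, 5, 4, 10, 7, 8, 9, 6]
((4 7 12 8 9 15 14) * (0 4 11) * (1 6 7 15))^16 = (0 4 15 14 11)(1 8 7)(6 9 12)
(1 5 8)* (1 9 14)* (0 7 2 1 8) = (0 7 2 1 5)(8 9 14) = [7, 5, 1, 3, 4, 0, 6, 2, 9, 14, 10, 11, 12, 13, 8]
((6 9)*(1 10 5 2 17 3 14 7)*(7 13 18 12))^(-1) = ((1 10 5 2 17 3 14 13 18 12 7)(6 9))^(-1) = (1 7 12 18 13 14 3 17 2 5 10)(6 9)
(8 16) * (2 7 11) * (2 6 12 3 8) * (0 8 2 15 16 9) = (0 8 9)(2 7 11 6 12 3)(15 16) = [8, 1, 7, 2, 4, 5, 12, 11, 9, 0, 10, 6, 3, 13, 14, 16, 15]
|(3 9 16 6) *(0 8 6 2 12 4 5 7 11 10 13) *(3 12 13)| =|(0 8 6 12 4 5 7 11 10 3 9 16 2 13)| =14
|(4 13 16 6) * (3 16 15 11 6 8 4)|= 8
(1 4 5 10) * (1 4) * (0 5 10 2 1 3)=[5, 3, 1, 0, 10, 2, 6, 7, 8, 9, 4]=(0 5 2 1 3)(4 10)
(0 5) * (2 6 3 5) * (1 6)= (0 2 1 6 3 5)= [2, 6, 1, 5, 4, 0, 3]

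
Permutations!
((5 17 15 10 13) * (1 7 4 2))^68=(5 10 17 13 15)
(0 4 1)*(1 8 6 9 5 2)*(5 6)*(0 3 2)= (0 4 8 5)(1 3 2)(6 9)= [4, 3, 1, 2, 8, 0, 9, 7, 5, 6]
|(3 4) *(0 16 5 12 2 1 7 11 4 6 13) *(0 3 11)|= |(0 16 5 12 2 1 7)(3 6 13)(4 11)|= 42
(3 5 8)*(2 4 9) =(2 4 9)(3 5 8) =[0, 1, 4, 5, 9, 8, 6, 7, 3, 2]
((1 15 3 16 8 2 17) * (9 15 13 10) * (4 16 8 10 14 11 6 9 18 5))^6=(1 15 13 3 14 8 11 2 6 17 9)(4 16 10 18 5)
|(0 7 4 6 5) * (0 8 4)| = 4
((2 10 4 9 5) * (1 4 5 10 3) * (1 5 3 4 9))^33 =(1 2 3 9 4 5 10)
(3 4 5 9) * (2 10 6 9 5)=[0, 1, 10, 4, 2, 5, 9, 7, 8, 3, 6]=(2 10 6 9 3 4)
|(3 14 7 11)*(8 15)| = 4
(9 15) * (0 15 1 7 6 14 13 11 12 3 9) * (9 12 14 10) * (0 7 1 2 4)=(0 15 7 6 10 9 2 4)(3 12)(11 14 13)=[15, 1, 4, 12, 0, 5, 10, 6, 8, 2, 9, 14, 3, 11, 13, 7]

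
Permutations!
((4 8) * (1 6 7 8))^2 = (1 7 4 6 8)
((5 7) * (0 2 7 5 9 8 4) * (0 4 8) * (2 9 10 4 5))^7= (0 9)(2 10 5 7 4)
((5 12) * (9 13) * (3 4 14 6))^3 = (3 6 14 4)(5 12)(9 13)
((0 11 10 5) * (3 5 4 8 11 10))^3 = (0 8 5 4 3 10 11)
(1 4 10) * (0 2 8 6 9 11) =(0 2 8 6 9 11)(1 4 10) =[2, 4, 8, 3, 10, 5, 9, 7, 6, 11, 1, 0]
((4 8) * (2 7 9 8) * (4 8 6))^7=((2 7 9 6 4))^7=(2 9 4 7 6)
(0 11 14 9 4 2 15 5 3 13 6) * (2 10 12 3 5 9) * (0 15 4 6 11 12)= (0 12 3 13 11 14 2 4 10)(6 15 9)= [12, 1, 4, 13, 10, 5, 15, 7, 8, 6, 0, 14, 3, 11, 2, 9]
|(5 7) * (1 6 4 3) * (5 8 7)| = 4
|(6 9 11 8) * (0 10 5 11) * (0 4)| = 8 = |(0 10 5 11 8 6 9 4)|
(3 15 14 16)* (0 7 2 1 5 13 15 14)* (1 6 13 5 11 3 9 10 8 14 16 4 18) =[7, 11, 6, 16, 18, 5, 13, 2, 14, 10, 8, 3, 12, 15, 4, 0, 9, 17, 1] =(0 7 2 6 13 15)(1 11 3 16 9 10 8 14 4 18)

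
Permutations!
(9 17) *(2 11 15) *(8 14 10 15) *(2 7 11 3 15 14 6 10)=[0, 1, 3, 15, 4, 5, 10, 11, 6, 17, 14, 8, 12, 13, 2, 7, 16, 9]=(2 3 15 7 11 8 6 10 14)(9 17)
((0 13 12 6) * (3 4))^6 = (0 12)(6 13)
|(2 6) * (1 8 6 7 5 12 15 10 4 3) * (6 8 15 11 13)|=|(1 15 10 4 3)(2 7 5 12 11 13 6)|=35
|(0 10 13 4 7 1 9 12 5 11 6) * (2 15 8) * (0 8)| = 14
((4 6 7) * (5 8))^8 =((4 6 7)(5 8))^8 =(8)(4 7 6)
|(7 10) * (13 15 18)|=6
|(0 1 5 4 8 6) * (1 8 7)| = |(0 8 6)(1 5 4 7)| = 12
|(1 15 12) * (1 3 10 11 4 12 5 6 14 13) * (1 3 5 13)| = |(1 15 13 3 10 11 4 12 5 6 14)| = 11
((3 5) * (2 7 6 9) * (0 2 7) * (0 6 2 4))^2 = (2 9)(6 7)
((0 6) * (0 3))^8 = (0 3 6)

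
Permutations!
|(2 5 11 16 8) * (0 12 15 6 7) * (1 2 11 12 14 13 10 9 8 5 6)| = 15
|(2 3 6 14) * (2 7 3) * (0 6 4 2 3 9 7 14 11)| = |(14)(0 6 11)(2 3 4)(7 9)| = 6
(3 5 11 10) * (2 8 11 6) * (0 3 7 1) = (0 3 5 6 2 8 11 10 7 1) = [3, 0, 8, 5, 4, 6, 2, 1, 11, 9, 7, 10]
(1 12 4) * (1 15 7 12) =(4 15 7 12) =[0, 1, 2, 3, 15, 5, 6, 12, 8, 9, 10, 11, 4, 13, 14, 7]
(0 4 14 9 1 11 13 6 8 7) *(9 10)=(0 4 14 10 9 1 11 13 6 8 7)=[4, 11, 2, 3, 14, 5, 8, 0, 7, 1, 9, 13, 12, 6, 10]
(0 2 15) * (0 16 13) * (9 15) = (0 2 9 15 16 13) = [2, 1, 9, 3, 4, 5, 6, 7, 8, 15, 10, 11, 12, 0, 14, 16, 13]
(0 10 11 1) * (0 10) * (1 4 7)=(1 10 11 4 7)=[0, 10, 2, 3, 7, 5, 6, 1, 8, 9, 11, 4]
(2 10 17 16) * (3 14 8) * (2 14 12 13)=(2 10 17 16 14 8 3 12 13)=[0, 1, 10, 12, 4, 5, 6, 7, 3, 9, 17, 11, 13, 2, 8, 15, 14, 16]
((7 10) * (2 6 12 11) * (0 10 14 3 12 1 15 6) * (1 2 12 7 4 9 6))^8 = (15)(0 4 6)(2 10 9)(3 14 7)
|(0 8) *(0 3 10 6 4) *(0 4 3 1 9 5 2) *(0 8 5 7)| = |(0 5 2 8 1 9 7)(3 10 6)| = 21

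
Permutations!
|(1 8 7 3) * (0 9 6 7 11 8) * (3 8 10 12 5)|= |(0 9 6 7 8 11 10 12 5 3 1)|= 11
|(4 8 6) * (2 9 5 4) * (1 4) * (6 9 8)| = 7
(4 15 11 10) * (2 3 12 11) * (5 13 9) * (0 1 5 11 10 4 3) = (0 1 5 13 9 11 4 15 2)(3 12 10) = [1, 5, 0, 12, 15, 13, 6, 7, 8, 11, 3, 4, 10, 9, 14, 2]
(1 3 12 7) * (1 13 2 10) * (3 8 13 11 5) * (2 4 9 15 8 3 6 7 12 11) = (1 3 11 5 6 7 2 10)(4 9 15 8 13) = [0, 3, 10, 11, 9, 6, 7, 2, 13, 15, 1, 5, 12, 4, 14, 8]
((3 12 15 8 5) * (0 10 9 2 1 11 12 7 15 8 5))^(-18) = (0 12 1 9)(2 10 8 11)(3 15)(5 7)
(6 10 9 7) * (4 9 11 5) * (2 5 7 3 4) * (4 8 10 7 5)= (2 4 9 3 8 10 11 5)(6 7)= [0, 1, 4, 8, 9, 2, 7, 6, 10, 3, 11, 5]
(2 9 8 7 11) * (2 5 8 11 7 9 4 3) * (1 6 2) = [0, 6, 4, 1, 3, 8, 2, 7, 9, 11, 10, 5] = (1 6 2 4 3)(5 8 9 11)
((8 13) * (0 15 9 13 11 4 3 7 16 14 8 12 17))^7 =((0 15 9 13 12 17)(3 7 16 14 8 11 4))^7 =(0 15 9 13 12 17)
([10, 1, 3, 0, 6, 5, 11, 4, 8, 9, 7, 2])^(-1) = [3, 1, 11, 2, 7, 5, 4, 10, 8, 9, 0, 6]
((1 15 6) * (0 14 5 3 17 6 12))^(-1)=(0 12 15 1 6 17 3 5 14)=((0 14 5 3 17 6 1 15 12))^(-1)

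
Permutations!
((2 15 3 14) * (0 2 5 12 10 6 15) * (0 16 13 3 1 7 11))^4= (0 3 10 7 16 5 15)(1 2 14 6 11 13 12)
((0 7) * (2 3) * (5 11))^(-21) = ((0 7)(2 3)(5 11))^(-21) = (0 7)(2 3)(5 11)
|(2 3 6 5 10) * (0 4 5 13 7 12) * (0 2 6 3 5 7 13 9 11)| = 10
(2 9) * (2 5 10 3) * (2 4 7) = (2 9 5 10 3 4 7) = [0, 1, 9, 4, 7, 10, 6, 2, 8, 5, 3]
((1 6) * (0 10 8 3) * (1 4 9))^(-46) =((0 10 8 3)(1 6 4 9))^(-46) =(0 8)(1 4)(3 10)(6 9)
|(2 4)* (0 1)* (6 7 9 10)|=4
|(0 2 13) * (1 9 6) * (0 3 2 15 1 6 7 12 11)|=21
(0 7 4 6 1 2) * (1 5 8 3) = (0 7 4 6 5 8 3 1 2) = [7, 2, 0, 1, 6, 8, 5, 4, 3]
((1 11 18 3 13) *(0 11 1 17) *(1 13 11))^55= ((0 1 13 17)(3 11 18))^55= (0 17 13 1)(3 11 18)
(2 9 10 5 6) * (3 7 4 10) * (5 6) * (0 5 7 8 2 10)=(0 5 7 4)(2 9 3 8)(6 10)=[5, 1, 9, 8, 0, 7, 10, 4, 2, 3, 6]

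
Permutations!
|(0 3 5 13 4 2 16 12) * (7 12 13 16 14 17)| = |(0 3 5 16 13 4 2 14 17 7 12)| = 11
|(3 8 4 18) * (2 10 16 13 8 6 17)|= 10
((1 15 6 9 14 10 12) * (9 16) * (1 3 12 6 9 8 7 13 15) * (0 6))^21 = ((0 6 16 8 7 13 15 9 14 10)(3 12))^21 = (0 6 16 8 7 13 15 9 14 10)(3 12)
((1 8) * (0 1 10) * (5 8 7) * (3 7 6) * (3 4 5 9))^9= (0 6 5 10 1 4 8)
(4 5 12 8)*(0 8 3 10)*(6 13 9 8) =[6, 1, 2, 10, 5, 12, 13, 7, 4, 8, 0, 11, 3, 9] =(0 6 13 9 8 4 5 12 3 10)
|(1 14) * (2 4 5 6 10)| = |(1 14)(2 4 5 6 10)| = 10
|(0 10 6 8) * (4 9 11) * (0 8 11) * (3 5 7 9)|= 9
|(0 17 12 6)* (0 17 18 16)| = |(0 18 16)(6 17 12)| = 3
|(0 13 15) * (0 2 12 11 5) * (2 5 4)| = 4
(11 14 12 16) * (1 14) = (1 14 12 16 11) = [0, 14, 2, 3, 4, 5, 6, 7, 8, 9, 10, 1, 16, 13, 12, 15, 11]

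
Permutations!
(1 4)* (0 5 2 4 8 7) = (0 5 2 4 1 8 7) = [5, 8, 4, 3, 1, 2, 6, 0, 7]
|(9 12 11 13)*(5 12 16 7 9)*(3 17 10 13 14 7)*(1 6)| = 22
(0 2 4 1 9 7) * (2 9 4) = (0 9 7)(1 4) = [9, 4, 2, 3, 1, 5, 6, 0, 8, 7]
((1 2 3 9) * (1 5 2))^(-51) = (2 3 9 5)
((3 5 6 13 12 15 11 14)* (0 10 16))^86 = (0 16 10)(3 11 12 6)(5 14 15 13)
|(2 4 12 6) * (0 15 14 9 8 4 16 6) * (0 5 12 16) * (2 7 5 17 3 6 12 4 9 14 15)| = |(0 2)(3 6 7 5 4 16 12 17)(8 9)| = 8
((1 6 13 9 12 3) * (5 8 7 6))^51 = (1 9 7)(3 13 8)(5 12 6)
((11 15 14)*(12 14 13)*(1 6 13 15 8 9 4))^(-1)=(15)(1 4 9 8 11 14 12 13 6)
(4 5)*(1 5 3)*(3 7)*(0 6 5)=[6, 0, 2, 1, 7, 4, 5, 3]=(0 6 5 4 7 3 1)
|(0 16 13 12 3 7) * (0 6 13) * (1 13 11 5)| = |(0 16)(1 13 12 3 7 6 11 5)| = 8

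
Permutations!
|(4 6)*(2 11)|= 2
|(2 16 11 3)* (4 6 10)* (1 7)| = |(1 7)(2 16 11 3)(4 6 10)| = 12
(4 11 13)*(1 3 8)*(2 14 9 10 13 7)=(1 3 8)(2 14 9 10 13 4 11 7)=[0, 3, 14, 8, 11, 5, 6, 2, 1, 10, 13, 7, 12, 4, 9]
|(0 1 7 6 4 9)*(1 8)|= 7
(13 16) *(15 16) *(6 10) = (6 10)(13 15 16) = [0, 1, 2, 3, 4, 5, 10, 7, 8, 9, 6, 11, 12, 15, 14, 16, 13]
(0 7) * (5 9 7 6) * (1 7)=(0 6 5 9 1 7)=[6, 7, 2, 3, 4, 9, 5, 0, 8, 1]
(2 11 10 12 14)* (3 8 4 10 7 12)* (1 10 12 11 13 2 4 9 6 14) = (1 10 3 8 9 6 14 4 12)(2 13)(7 11) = [0, 10, 13, 8, 12, 5, 14, 11, 9, 6, 3, 7, 1, 2, 4]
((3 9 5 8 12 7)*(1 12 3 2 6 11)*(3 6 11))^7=(1 7 11 12 2)(3 5 6 9 8)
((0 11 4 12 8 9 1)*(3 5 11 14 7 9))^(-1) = ((0 14 7 9 1)(3 5 11 4 12 8))^(-1) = (0 1 9 7 14)(3 8 12 4 11 5)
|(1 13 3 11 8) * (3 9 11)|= 5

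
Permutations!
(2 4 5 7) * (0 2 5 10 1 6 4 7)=(0 2 7 5)(1 6 4 10)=[2, 6, 7, 3, 10, 0, 4, 5, 8, 9, 1]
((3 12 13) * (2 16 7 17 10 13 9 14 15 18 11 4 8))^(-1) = ((2 16 7 17 10 13 3 12 9 14 15 18 11 4 8))^(-1) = (2 8 4 11 18 15 14 9 12 3 13 10 17 7 16)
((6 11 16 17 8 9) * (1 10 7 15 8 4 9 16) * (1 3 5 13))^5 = (1 16 11 10 17 3 7 4 5 15 9 13 8 6)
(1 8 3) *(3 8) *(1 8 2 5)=[0, 3, 5, 8, 4, 1, 6, 7, 2]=(1 3 8 2 5)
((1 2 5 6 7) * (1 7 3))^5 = (7)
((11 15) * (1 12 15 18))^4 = (1 18 11 15 12)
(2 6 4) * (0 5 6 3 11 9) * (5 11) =(0 11 9)(2 3 5 6 4) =[11, 1, 3, 5, 2, 6, 4, 7, 8, 0, 10, 9]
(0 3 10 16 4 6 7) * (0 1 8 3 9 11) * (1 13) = (0 9 11)(1 8 3 10 16 4 6 7 13) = [9, 8, 2, 10, 6, 5, 7, 13, 3, 11, 16, 0, 12, 1, 14, 15, 4]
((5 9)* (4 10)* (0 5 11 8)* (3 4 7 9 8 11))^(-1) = ((11)(0 5 8)(3 4 10 7 9))^(-1) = (11)(0 8 5)(3 9 7 10 4)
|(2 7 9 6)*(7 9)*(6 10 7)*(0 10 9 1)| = |(0 10 7 6 2 1)| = 6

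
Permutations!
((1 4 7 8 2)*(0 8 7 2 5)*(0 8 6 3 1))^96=(8)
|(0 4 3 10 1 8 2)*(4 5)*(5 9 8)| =20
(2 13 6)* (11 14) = [0, 1, 13, 3, 4, 5, 2, 7, 8, 9, 10, 14, 12, 6, 11] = (2 13 6)(11 14)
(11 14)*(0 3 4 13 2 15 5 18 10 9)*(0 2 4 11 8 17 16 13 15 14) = (0 3 11)(2 14 8 17 16 13 4 15 5 18 10 9) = [3, 1, 14, 11, 15, 18, 6, 7, 17, 2, 9, 0, 12, 4, 8, 5, 13, 16, 10]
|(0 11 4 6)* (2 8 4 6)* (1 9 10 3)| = |(0 11 6)(1 9 10 3)(2 8 4)| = 12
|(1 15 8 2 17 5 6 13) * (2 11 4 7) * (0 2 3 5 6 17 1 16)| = |(0 2 1 15 8 11 4 7 3 5 17 6 13 16)| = 14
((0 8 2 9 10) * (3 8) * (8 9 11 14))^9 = ((0 3 9 10)(2 11 14 8))^9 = (0 3 9 10)(2 11 14 8)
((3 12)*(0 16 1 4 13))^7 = ((0 16 1 4 13)(3 12))^7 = (0 1 13 16 4)(3 12)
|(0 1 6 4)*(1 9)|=|(0 9 1 6 4)|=5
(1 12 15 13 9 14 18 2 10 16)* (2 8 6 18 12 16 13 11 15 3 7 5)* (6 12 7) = (1 16)(2 10 13 9 14 7 5)(3 6 18 8 12)(11 15) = [0, 16, 10, 6, 4, 2, 18, 5, 12, 14, 13, 15, 3, 9, 7, 11, 1, 17, 8]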